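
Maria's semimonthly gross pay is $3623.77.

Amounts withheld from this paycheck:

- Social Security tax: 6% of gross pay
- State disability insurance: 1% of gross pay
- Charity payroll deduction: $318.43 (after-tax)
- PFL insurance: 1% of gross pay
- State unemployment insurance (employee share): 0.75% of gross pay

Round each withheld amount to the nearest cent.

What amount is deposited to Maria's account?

$2988.25

PFL insurance: $3623.77 × 0.01 = $36.24
State disability insurance: $3623.77 × 0.01 = $36.24
State unemployment insurance (employee share): $3623.77 × 0.0075 = $27.18
Social Security tax: $3623.77 × 0.06 = $217.43
Charity payroll deduction: $318.43
Total deductions = $36.24 + $36.24 + $27.18 + $217.43 + $318.43 = $635.52
Net pay = $3623.77 − $635.52 = $2988.25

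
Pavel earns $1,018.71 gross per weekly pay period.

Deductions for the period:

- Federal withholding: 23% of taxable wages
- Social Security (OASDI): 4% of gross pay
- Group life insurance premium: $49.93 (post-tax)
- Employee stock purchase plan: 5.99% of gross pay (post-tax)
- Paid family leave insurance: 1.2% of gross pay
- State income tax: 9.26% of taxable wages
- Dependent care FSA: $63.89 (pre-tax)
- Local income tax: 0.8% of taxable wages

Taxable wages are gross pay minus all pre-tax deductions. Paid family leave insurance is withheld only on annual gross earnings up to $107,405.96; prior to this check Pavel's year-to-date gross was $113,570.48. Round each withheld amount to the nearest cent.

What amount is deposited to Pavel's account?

Dependent care FSA: $63.89
Taxable wages = $1,018.71 − $63.89 = $954.82
State income tax: $954.82 × 0.0926 = $88.42
Local income tax: $954.82 × 0.008 = $7.64
Federal withholding: $954.82 × 0.23 = $219.61
Paid family leave insurance: annual cap $107,405.96 already reached (YTD $113,570.48), so $0.00
Social Security (OASDI): $1,018.71 × 0.04 = $40.75
Employee stock purchase plan: $1,018.71 × 0.0599 = $61.02
Group life insurance premium: $49.93
Total deductions = $63.89 + $88.42 + $7.64 + $219.61 + $0.00 + $40.75 + $61.02 + $49.93 = $531.26
Net pay = $1,018.71 − $531.26 = $487.45

$487.45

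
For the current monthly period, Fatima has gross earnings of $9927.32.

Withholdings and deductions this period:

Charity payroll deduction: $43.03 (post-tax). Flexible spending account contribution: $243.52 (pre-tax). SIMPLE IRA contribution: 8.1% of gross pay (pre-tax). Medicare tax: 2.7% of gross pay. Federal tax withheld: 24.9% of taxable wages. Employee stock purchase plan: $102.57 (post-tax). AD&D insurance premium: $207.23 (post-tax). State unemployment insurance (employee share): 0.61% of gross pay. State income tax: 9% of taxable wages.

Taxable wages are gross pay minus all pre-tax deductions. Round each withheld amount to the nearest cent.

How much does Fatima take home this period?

$5188.05

Flexible spending account contribution: $243.52
SIMPLE IRA contribution: $9927.32 × 0.081 = $804.11
Pre-tax total = $243.52 + $804.11 = $1047.63
Taxable wages = $9927.32 − $1047.63 = $8879.69
State income tax: $8879.69 × 0.09 = $799.17
Federal tax withheld: $8879.69 × 0.249 = $2211.04
State unemployment insurance (employee share): $9927.32 × 0.0061 = $60.56
Medicare tax: $9927.32 × 0.027 = $268.04
AD&D insurance premium: $207.23
Employee stock purchase plan: $102.57
Charity payroll deduction: $43.03
Total deductions = $243.52 + $804.11 + $799.17 + $2211.04 + $60.56 + $268.04 + $207.23 + $102.57 + $43.03 = $4739.27
Net pay = $9927.32 − $4739.27 = $5188.05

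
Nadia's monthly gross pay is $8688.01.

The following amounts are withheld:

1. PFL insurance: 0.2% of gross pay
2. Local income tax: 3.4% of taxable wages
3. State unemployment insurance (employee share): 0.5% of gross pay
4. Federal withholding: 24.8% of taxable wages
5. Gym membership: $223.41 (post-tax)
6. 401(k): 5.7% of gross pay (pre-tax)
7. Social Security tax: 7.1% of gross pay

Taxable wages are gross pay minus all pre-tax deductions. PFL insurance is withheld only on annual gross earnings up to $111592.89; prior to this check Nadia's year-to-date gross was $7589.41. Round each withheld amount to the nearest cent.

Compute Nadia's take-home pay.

401(k): $8688.01 × 0.057 = $495.22
Taxable wages = $8688.01 − $495.22 = $8192.79
Local income tax: $8192.79 × 0.034 = $278.55
Federal withholding: $8192.79 × 0.248 = $2031.81
Social Security tax: $8688.01 × 0.071 = $616.85
State unemployment insurance (employee share): $8688.01 × 0.005 = $43.44
PFL insurance: cap not yet reached, full $8688.01 is subject → $8688.01 × 0.002 = $17.38
Gym membership: $223.41
Total deductions = $495.22 + $278.55 + $2031.81 + $616.85 + $43.44 + $17.38 + $223.41 = $3706.66
Net pay = $8688.01 − $3706.66 = $4981.35

$4981.35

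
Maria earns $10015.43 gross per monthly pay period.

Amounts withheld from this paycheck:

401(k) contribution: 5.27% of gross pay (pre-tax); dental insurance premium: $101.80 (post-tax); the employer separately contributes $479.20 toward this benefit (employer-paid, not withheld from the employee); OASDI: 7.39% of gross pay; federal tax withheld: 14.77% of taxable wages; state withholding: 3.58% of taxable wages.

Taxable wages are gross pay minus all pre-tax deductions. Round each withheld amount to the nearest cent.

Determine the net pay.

$6904.70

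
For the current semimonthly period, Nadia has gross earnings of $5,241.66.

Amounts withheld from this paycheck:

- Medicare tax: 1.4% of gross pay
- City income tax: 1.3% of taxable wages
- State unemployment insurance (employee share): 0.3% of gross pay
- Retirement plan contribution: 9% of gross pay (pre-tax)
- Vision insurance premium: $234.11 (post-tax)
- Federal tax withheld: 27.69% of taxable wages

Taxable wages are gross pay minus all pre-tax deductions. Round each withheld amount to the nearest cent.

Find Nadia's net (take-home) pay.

$3,063.90

Retirement plan contribution: $5,241.66 × 0.09 = $471.75
Taxable wages = $5,241.66 − $471.75 = $4,769.91
Federal tax withheld: $4,769.91 × 0.2769 = $1,320.79
City income tax: $4,769.91 × 0.013 = $62.01
Medicare tax: $5,241.66 × 0.014 = $73.38
State unemployment insurance (employee share): $5,241.66 × 0.003 = $15.72
Vision insurance premium: $234.11
Total deductions = $471.75 + $1,320.79 + $62.01 + $73.38 + $15.72 + $234.11 = $2,177.76
Net pay = $5,241.66 − $2,177.76 = $3,063.90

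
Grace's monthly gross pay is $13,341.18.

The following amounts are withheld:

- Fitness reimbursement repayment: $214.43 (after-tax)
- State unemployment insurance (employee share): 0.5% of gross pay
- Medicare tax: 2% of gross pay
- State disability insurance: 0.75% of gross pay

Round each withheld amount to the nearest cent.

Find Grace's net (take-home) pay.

$12,693.16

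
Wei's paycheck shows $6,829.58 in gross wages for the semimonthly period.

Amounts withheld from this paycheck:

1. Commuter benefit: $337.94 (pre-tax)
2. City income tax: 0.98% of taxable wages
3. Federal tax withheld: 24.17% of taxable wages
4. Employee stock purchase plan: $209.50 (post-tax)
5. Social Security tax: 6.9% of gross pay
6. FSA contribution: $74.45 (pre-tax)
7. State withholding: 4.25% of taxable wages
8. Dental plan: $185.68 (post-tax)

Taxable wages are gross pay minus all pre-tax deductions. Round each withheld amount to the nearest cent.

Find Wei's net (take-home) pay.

$3,664.12

FSA contribution: $74.45
Commuter benefit: $337.94
Pre-tax total = $74.45 + $337.94 = $412.39
Taxable wages = $6,829.58 − $412.39 = $6,417.19
State withholding: $6,417.19 × 0.0425 = $272.73
City income tax: $6,417.19 × 0.0098 = $62.89
Federal tax withheld: $6,417.19 × 0.2417 = $1,551.03
Social Security tax: $6,829.58 × 0.069 = $471.24
Dental plan: $185.68
Employee stock purchase plan: $209.50
Total deductions = $74.45 + $337.94 + $272.73 + $62.89 + $1,551.03 + $471.24 + $185.68 + $209.50 = $3,165.46
Net pay = $6,829.58 − $3,165.46 = $3,664.12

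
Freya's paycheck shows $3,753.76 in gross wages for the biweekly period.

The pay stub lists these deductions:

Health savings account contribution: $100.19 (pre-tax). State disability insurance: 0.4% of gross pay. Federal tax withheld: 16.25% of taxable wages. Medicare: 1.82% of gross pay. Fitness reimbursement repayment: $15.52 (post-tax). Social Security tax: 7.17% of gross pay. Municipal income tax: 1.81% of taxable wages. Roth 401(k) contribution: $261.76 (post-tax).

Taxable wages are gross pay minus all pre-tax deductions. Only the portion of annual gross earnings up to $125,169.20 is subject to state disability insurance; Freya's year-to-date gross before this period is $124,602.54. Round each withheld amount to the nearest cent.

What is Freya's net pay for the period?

Health savings account contribution: $100.19
Taxable wages = $3,753.76 − $100.19 = $3,653.57
Municipal income tax: $3,653.57 × 0.0181 = $66.13
Federal tax withheld: $3,653.57 × 0.1625 = $593.71
Medicare: $3,753.76 × 0.0182 = $68.32
Social Security tax: $3,753.76 × 0.0717 = $269.14
State disability insurance: only $125,169.20 − $124,602.54 = $566.66 of this check is subject → $566.66 × 0.004 = $2.27
Fitness reimbursement repayment: $15.52
Roth 401(k) contribution: $261.76
Total deductions = $100.19 + $66.13 + $593.71 + $68.32 + $269.14 + $2.27 + $15.52 + $261.76 = $1,377.04
Net pay = $3,753.76 − $1,377.04 = $2,376.72

$2,376.72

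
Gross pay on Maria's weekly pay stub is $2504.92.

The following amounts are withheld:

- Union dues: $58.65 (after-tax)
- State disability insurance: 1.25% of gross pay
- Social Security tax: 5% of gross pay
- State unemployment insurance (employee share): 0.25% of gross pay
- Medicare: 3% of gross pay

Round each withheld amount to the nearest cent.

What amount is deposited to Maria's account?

Social Security tax: $2504.92 × 0.05 = $125.25
State unemployment insurance (employee share): $2504.92 × 0.0025 = $6.26
State disability insurance: $2504.92 × 0.0125 = $31.31
Medicare: $2504.92 × 0.03 = $75.15
Union dues: $58.65
Total deductions = $125.25 + $6.26 + $31.31 + $75.15 + $58.65 = $296.62
Net pay = $2504.92 − $296.62 = $2208.30

$2208.30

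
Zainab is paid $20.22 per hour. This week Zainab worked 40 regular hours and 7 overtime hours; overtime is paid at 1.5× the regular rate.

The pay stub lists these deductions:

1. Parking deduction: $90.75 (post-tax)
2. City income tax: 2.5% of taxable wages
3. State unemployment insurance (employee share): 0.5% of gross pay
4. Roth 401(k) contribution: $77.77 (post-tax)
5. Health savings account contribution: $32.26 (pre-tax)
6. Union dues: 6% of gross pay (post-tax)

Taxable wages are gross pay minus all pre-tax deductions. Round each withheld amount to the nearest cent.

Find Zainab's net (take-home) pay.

Regular pay: 40 × $20.22 = $808.80
Overtime pay: 7 × $20.22 × 1.5 = $212.31
Gross pay = $808.80 + $212.31 = $1021.11
Health savings account contribution: $32.26
Taxable wages = $1021.11 − $32.26 = $988.85
City income tax: $988.85 × 0.025 = $24.72
State unemployment insurance (employee share): $1021.11 × 0.005 = $5.11
Parking deduction: $90.75
Union dues: $1021.11 × 0.06 = $61.27
Roth 401(k) contribution: $77.77
Total deductions = $32.26 + $24.72 + $5.11 + $90.75 + $61.27 + $77.77 = $291.88
Net pay = $1021.11 − $291.88 = $729.23

$729.23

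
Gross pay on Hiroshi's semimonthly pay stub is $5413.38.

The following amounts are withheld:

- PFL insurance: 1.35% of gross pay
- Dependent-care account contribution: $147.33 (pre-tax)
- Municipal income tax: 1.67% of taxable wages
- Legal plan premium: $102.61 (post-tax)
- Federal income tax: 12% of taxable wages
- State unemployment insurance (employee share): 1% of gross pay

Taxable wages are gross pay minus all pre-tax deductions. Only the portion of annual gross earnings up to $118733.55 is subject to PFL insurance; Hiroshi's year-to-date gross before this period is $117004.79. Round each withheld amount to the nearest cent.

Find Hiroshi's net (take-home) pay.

Dependent-care account contribution: $147.33
Taxable wages = $5413.38 − $147.33 = $5266.05
Federal income tax: $5266.05 × 0.12 = $631.93
Municipal income tax: $5266.05 × 0.0167 = $87.94
PFL insurance: only $118733.55 − $117004.79 = $1728.76 of this check is subject → $1728.76 × 0.0135 = $23.34
State unemployment insurance (employee share): $5413.38 × 0.01 = $54.13
Legal plan premium: $102.61
Total deductions = $147.33 + $631.93 + $87.94 + $23.34 + $54.13 + $102.61 = $1047.28
Net pay = $5413.38 − $1047.28 = $4366.10

$4366.10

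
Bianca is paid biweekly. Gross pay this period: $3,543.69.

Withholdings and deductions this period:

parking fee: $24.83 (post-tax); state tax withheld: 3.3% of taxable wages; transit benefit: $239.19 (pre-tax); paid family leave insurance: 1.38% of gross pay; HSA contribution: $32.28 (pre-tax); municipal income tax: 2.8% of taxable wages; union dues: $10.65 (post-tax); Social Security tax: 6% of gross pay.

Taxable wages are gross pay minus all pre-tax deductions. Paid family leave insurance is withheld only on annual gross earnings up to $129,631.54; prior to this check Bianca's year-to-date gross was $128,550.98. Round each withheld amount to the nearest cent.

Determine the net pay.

HSA contribution: $32.28
Transit benefit: $239.19
Pre-tax total = $32.28 + $239.19 = $271.47
Taxable wages = $3,543.69 − $271.47 = $3,272.22
Municipal income tax: $3,272.22 × 0.028 = $91.62
State tax withheld: $3,272.22 × 0.033 = $107.98
Paid family leave insurance: only $129,631.54 − $128,550.98 = $1,080.56 of this check is subject → $1,080.56 × 0.0138 = $14.91
Social Security tax: $3,543.69 × 0.06 = $212.62
Union dues: $10.65
Parking fee: $24.83
Total deductions = $32.28 + $239.19 + $91.62 + $107.98 + $14.91 + $212.62 + $10.65 + $24.83 = $734.08
Net pay = $3,543.69 − $734.08 = $2,809.61

$2,809.61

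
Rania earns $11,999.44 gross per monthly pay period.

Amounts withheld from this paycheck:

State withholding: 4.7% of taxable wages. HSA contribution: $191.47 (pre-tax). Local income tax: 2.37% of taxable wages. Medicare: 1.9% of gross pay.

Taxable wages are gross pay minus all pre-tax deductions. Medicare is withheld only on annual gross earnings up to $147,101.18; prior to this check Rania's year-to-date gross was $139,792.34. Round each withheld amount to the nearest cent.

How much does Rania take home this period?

HSA contribution: $191.47
Taxable wages = $11,999.44 − $191.47 = $11,807.97
State withholding: $11,807.97 × 0.047 = $554.97
Local income tax: $11,807.97 × 0.0237 = $279.85
Medicare: only $147,101.18 − $139,792.34 = $7,308.84 of this check is subject → $7,308.84 × 0.019 = $138.87
Total deductions = $191.47 + $554.97 + $279.85 + $138.87 = $1,165.16
Net pay = $11,999.44 − $1,165.16 = $10,834.28

$10,834.28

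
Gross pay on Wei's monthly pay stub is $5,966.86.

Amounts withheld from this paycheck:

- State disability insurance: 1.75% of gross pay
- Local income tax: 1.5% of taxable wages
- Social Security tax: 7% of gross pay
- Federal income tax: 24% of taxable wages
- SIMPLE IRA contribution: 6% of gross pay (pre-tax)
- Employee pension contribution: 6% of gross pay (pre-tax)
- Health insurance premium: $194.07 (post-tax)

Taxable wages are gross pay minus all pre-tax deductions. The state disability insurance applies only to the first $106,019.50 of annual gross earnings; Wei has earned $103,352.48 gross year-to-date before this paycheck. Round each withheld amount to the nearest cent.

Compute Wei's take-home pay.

$3,253.46

Employee pension contribution: $5,966.86 × 0.06 = $358.01
SIMPLE IRA contribution: $5,966.86 × 0.06 = $358.01
Pre-tax total = $358.01 + $358.01 = $716.02
Taxable wages = $5,966.86 − $716.02 = $5,250.84
Local income tax: $5,250.84 × 0.015 = $78.76
Federal income tax: $5,250.84 × 0.24 = $1,260.20
Social Security tax: $5,966.86 × 0.07 = $417.68
State disability insurance: only $106,019.50 − $103,352.48 = $2,667.02 of this check is subject → $2,667.02 × 0.0175 = $46.67
Health insurance premium: $194.07
Total deductions = $358.01 + $358.01 + $78.76 + $1,260.20 + $417.68 + $46.67 + $194.07 = $2,713.40
Net pay = $5,966.86 − $2,713.40 = $3,253.46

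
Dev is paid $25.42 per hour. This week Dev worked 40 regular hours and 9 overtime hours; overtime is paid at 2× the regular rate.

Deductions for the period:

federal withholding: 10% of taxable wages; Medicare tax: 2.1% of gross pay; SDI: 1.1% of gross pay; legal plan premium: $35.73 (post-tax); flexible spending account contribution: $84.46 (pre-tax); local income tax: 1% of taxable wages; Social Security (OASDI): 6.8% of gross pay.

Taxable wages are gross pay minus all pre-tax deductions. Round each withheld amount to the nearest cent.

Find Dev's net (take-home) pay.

$1,053.84

Regular pay: 40 × $25.42 = $1,016.80
Overtime pay: 9 × $25.42 × 2 = $457.56
Gross pay = $1,016.80 + $457.56 = $1,474.36
Flexible spending account contribution: $84.46
Taxable wages = $1,474.36 − $84.46 = $1,389.90
Local income tax: $1,389.90 × 0.01 = $13.90
Federal withholding: $1,389.90 × 0.1 = $138.99
Social Security (OASDI): $1,474.36 × 0.068 = $100.26
Medicare tax: $1,474.36 × 0.021 = $30.96
SDI: $1,474.36 × 0.011 = $16.22
Legal plan premium: $35.73
Total deductions = $84.46 + $13.90 + $138.99 + $100.26 + $30.96 + $16.22 + $35.73 = $420.52
Net pay = $1,474.36 − $420.52 = $1,053.84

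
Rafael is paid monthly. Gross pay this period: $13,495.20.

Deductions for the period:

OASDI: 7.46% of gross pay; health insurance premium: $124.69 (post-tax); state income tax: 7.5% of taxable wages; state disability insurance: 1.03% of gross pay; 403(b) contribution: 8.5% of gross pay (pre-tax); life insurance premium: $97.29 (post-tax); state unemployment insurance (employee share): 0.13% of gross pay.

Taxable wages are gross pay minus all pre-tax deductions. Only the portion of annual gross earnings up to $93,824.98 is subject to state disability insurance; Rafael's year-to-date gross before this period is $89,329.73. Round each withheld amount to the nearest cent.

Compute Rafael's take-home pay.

$10,129.44

403(b) contribution: $13,495.20 × 0.085 = $1,147.09
Taxable wages = $13,495.20 − $1,147.09 = $12,348.11
State income tax: $12,348.11 × 0.075 = $926.11
State disability insurance: only $93,824.98 − $89,329.73 = $4,495.25 of this check is subject → $4,495.25 × 0.0103 = $46.30
State unemployment insurance (employee share): $13,495.20 × 0.0013 = $17.54
OASDI: $13,495.20 × 0.0746 = $1,006.74
Life insurance premium: $97.29
Health insurance premium: $124.69
Total deductions = $1,147.09 + $926.11 + $46.30 + $17.54 + $1,006.74 + $97.29 + $124.69 = $3,365.76
Net pay = $13,495.20 − $3,365.76 = $10,129.44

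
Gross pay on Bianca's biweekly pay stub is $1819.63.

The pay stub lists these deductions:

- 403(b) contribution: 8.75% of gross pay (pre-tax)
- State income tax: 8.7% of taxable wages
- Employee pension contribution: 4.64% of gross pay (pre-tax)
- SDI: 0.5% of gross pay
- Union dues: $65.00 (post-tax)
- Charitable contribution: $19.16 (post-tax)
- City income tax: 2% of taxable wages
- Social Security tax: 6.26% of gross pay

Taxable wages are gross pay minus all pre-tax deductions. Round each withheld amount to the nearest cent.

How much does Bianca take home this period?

403(b) contribution: $1819.63 × 0.0875 = $159.22
Employee pension contribution: $1819.63 × 0.0464 = $84.43
Pre-tax total = $159.22 + $84.43 = $243.65
Taxable wages = $1819.63 − $243.65 = $1575.98
City income tax: $1575.98 × 0.02 = $31.52
State income tax: $1575.98 × 0.087 = $137.11
SDI: $1819.63 × 0.005 = $9.10
Social Security tax: $1819.63 × 0.0626 = $113.91
Union dues: $65.00
Charitable contribution: $19.16
Total deductions = $159.22 + $84.43 + $31.52 + $137.11 + $9.10 + $113.91 + $65.00 + $19.16 = $619.45
Net pay = $1819.63 − $619.45 = $1200.18

$1200.18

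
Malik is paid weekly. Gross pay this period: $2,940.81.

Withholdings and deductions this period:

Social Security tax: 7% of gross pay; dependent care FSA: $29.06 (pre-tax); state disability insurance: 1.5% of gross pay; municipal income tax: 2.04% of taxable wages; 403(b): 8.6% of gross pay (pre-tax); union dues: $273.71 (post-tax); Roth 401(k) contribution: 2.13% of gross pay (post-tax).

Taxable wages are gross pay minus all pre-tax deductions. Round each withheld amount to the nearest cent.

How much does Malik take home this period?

$2,018.28

Dependent care FSA: $29.06
403(b): $2,940.81 × 0.086 = $252.91
Pre-tax total = $29.06 + $252.91 = $281.97
Taxable wages = $2,940.81 − $281.97 = $2,658.84
Municipal income tax: $2,658.84 × 0.0204 = $54.24
Social Security tax: $2,940.81 × 0.07 = $205.86
State disability insurance: $2,940.81 × 0.015 = $44.11
Roth 401(k) contribution: $2,940.81 × 0.0213 = $62.64
Union dues: $273.71
Total deductions = $29.06 + $252.91 + $54.24 + $205.86 + $44.11 + $62.64 + $273.71 = $922.53
Net pay = $2,940.81 − $922.53 = $2,018.28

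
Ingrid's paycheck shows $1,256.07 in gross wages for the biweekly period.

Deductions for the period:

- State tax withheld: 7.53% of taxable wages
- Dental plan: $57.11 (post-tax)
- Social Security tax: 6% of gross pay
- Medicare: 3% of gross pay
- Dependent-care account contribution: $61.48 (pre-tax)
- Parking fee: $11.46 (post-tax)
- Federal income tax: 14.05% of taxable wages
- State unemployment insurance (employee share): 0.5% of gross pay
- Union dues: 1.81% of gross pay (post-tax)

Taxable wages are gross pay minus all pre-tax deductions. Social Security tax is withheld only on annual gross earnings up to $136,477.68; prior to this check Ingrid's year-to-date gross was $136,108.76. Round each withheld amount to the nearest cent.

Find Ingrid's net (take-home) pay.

Dependent-care account contribution: $61.48
Taxable wages = $1,256.07 − $61.48 = $1,194.59
State tax withheld: $1,194.59 × 0.0753 = $89.95
Federal income tax: $1,194.59 × 0.1405 = $167.84
Medicare: $1,256.07 × 0.03 = $37.68
Social Security tax: only $136,477.68 − $136,108.76 = $368.92 of this check is subject → $368.92 × 0.06 = $22.14
State unemployment insurance (employee share): $1,256.07 × 0.005 = $6.28
Dental plan: $57.11
Union dues: $1,256.07 × 0.0181 = $22.73
Parking fee: $11.46
Total deductions = $61.48 + $89.95 + $167.84 + $37.68 + $22.14 + $6.28 + $57.11 + $22.73 + $11.46 = $476.67
Net pay = $1,256.07 − $476.67 = $779.40

$779.40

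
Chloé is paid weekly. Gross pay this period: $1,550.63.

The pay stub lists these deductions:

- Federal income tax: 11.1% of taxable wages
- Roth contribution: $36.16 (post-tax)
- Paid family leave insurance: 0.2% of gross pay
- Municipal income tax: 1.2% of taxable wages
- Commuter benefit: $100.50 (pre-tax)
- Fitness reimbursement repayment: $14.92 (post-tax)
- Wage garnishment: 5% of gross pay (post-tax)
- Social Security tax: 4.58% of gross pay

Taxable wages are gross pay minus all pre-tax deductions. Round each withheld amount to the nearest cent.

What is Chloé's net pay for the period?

$1,069.04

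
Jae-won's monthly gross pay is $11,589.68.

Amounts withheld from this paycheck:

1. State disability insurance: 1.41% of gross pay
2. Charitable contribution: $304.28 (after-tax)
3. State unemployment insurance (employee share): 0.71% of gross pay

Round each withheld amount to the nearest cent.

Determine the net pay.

State unemployment insurance (employee share): $11,589.68 × 0.0071 = $82.29
State disability insurance: $11,589.68 × 0.0141 = $163.41
Charitable contribution: $304.28
Total deductions = $82.29 + $163.41 + $304.28 = $549.98
Net pay = $11,589.68 − $549.98 = $11,039.70

$11,039.70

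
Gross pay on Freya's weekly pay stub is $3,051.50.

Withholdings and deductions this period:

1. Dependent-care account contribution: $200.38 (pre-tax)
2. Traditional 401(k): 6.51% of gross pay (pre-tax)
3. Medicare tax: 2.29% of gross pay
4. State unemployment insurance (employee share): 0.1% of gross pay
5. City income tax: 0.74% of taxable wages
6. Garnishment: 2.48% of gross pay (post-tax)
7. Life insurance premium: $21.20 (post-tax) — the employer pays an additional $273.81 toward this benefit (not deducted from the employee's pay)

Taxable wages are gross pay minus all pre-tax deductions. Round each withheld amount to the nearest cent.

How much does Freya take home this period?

Dependent-care account contribution: $200.38
Traditional 401(k): $3,051.50 × 0.0651 = $198.65
Pre-tax total = $200.38 + $198.65 = $399.03
Taxable wages = $3,051.50 − $399.03 = $2,652.47
City income tax: $2,652.47 × 0.0074 = $19.63
Medicare tax: $3,051.50 × 0.0229 = $69.88
State unemployment insurance (employee share): $3,051.50 × 0.001 = $3.05
Garnishment: $3,051.50 × 0.0248 = $75.68
Life insurance premium: $21.20
(Employer's $273.81 toward life insurance premium is not withheld from the employee.)
Total deductions = $200.38 + $198.65 + $19.63 + $69.88 + $3.05 + $75.68 + $21.20 = $588.47
Net pay = $3,051.50 − $588.47 = $2,463.03

$2,463.03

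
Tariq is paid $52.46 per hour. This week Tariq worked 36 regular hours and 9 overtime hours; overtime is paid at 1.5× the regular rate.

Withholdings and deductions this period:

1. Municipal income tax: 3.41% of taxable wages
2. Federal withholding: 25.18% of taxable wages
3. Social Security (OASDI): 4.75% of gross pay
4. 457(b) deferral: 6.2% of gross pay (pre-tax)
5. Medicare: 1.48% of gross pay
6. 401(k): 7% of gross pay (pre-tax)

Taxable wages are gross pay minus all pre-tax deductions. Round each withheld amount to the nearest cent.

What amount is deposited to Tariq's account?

Regular pay: 36 × $52.46 = $1888.56
Overtime pay: 9 × $52.46 × 1.5 = $708.21
Gross pay = $1888.56 + $708.21 = $2596.77
457(b) deferral: $2596.77 × 0.062 = $161.00
401(k): $2596.77 × 0.07 = $181.77
Pre-tax total = $161.00 + $181.77 = $342.77
Taxable wages = $2596.77 − $342.77 = $2254.00
Municipal income tax: $2254.00 × 0.0341 = $76.86
Federal withholding: $2254.00 × 0.2518 = $567.56
Medicare: $2596.77 × 0.0148 = $38.43
Social Security (OASDI): $2596.77 × 0.0475 = $123.35
Total deductions = $161.00 + $181.77 + $76.86 + $567.56 + $38.43 + $123.35 = $1148.97
Net pay = $2596.77 − $1148.97 = $1447.80

$1447.80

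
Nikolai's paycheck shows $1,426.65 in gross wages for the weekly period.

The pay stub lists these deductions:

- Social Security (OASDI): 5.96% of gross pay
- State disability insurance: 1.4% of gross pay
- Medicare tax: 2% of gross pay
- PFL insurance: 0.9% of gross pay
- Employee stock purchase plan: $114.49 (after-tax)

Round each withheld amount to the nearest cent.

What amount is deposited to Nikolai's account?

Medicare tax: $1,426.65 × 0.02 = $28.53
PFL insurance: $1,426.65 × 0.009 = $12.84
Social Security (OASDI): $1,426.65 × 0.0596 = $85.03
State disability insurance: $1,426.65 × 0.014 = $19.97
Employee stock purchase plan: $114.49
Total deductions = $28.53 + $12.84 + $85.03 + $19.97 + $114.49 = $260.86
Net pay = $1,426.65 − $260.86 = $1,165.79

$1,165.79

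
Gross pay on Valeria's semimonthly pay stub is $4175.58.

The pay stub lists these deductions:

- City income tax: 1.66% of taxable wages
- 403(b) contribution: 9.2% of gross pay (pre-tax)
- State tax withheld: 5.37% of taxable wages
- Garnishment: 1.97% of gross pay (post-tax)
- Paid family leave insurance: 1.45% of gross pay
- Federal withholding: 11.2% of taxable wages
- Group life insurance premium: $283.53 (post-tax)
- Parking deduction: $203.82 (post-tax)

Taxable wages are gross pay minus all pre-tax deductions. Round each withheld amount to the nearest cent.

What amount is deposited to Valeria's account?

$2470.09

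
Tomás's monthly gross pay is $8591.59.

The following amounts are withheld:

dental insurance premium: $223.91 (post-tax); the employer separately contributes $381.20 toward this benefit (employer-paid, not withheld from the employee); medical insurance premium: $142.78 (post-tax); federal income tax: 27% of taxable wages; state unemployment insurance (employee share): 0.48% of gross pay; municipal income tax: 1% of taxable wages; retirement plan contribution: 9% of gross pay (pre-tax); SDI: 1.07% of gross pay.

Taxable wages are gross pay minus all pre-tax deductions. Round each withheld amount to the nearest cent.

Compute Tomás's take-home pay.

Retirement plan contribution: $8591.59 × 0.09 = $773.24
Taxable wages = $8591.59 − $773.24 = $7818.35
Municipal income tax: $7818.35 × 0.01 = $78.18
Federal income tax: $7818.35 × 0.27 = $2110.95
SDI: $8591.59 × 0.0107 = $91.93
State unemployment insurance (employee share): $8591.59 × 0.0048 = $41.24
Dental insurance premium: $223.91
Medical insurance premium: $142.78
(Employer's $381.20 toward dental insurance premium is not withheld from the employee.)
Total deductions = $773.24 + $78.18 + $2110.95 + $91.93 + $41.24 + $223.91 + $142.78 = $3462.23
Net pay = $8591.59 − $3462.23 = $5129.36

$5129.36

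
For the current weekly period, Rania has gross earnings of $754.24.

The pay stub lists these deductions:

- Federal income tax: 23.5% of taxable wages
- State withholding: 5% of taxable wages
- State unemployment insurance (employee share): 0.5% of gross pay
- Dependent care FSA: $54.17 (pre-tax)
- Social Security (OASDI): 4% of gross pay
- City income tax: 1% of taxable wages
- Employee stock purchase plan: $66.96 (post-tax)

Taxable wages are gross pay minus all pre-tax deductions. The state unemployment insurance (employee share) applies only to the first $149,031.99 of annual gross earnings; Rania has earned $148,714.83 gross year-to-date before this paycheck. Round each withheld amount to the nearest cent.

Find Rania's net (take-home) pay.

$394.83

Dependent care FSA: $54.17
Taxable wages = $754.24 − $54.17 = $700.07
City income tax: $700.07 × 0.01 = $7.00
State withholding: $700.07 × 0.05 = $35.00
Federal income tax: $700.07 × 0.235 = $164.52
Social Security (OASDI): $754.24 × 0.04 = $30.17
State unemployment insurance (employee share): only $149,031.99 − $148,714.83 = $317.16 of this check is subject → $317.16 × 0.005 = $1.59
Employee stock purchase plan: $66.96
Total deductions = $54.17 + $7.00 + $35.00 + $164.52 + $30.17 + $1.59 + $66.96 = $359.41
Net pay = $754.24 − $359.41 = $394.83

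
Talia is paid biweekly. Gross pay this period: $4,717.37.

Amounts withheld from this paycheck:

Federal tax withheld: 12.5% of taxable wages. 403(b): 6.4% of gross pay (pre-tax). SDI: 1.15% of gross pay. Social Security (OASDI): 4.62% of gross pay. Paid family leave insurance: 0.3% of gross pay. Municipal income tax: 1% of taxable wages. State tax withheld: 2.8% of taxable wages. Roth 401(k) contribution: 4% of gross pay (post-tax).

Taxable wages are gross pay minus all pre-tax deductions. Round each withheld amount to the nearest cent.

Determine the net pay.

403(b): $4,717.37 × 0.064 = $301.91
Taxable wages = $4,717.37 − $301.91 = $4,415.46
Federal tax withheld: $4,415.46 × 0.125 = $551.93
State tax withheld: $4,415.46 × 0.028 = $123.63
Municipal income tax: $4,415.46 × 0.01 = $44.15
Paid family leave insurance: $4,717.37 × 0.003 = $14.15
SDI: $4,717.37 × 0.0115 = $54.25
Social Security (OASDI): $4,717.37 × 0.0462 = $217.94
Roth 401(k) contribution: $4,717.37 × 0.04 = $188.69
Total deductions = $301.91 + $551.93 + $123.63 + $44.15 + $14.15 + $54.25 + $217.94 + $188.69 = $1,496.65
Net pay = $4,717.37 − $1,496.65 = $3,220.72

$3,220.72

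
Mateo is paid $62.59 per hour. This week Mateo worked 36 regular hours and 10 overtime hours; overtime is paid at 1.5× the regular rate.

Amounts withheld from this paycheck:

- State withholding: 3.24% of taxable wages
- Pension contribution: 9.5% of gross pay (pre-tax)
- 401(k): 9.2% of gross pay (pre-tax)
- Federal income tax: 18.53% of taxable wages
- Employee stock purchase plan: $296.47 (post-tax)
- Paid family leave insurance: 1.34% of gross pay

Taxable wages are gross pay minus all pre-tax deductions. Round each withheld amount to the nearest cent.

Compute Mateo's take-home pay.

Regular pay: 36 × $62.59 = $2,253.24
Overtime pay: 10 × $62.59 × 1.5 = $938.85
Gross pay = $2,253.24 + $938.85 = $3,192.09
Pension contribution: $3,192.09 × 0.095 = $303.25
401(k): $3,192.09 × 0.092 = $293.67
Pre-tax total = $303.25 + $293.67 = $596.92
Taxable wages = $3,192.09 − $596.92 = $2,595.17
Federal income tax: $2,595.17 × 0.1853 = $480.89
State withholding: $2,595.17 × 0.0324 = $84.08
Paid family leave insurance: $3,192.09 × 0.0134 = $42.77
Employee stock purchase plan: $296.47
Total deductions = $303.25 + $293.67 + $480.89 + $84.08 + $42.77 + $296.47 = $1,501.13
Net pay = $3,192.09 − $1,501.13 = $1,690.96

$1,690.96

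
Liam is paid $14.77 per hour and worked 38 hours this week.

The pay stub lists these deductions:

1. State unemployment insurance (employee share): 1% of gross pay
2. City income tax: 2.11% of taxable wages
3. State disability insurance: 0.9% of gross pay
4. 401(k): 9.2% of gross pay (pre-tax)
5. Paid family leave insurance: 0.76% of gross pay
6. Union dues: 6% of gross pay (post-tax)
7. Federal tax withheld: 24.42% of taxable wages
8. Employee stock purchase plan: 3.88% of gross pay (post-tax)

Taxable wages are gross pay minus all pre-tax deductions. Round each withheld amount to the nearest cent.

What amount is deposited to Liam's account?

Gross pay: 38 × $14.77 = $561.26
401(k): $561.26 × 0.092 = $51.64
Taxable wages = $561.26 − $51.64 = $509.62
City income tax: $509.62 × 0.0211 = $10.75
Federal tax withheld: $509.62 × 0.2442 = $124.45
State disability insurance: $561.26 × 0.009 = $5.05
State unemployment insurance (employee share): $561.26 × 0.01 = $5.61
Paid family leave insurance: $561.26 × 0.0076 = $4.27
Employee stock purchase plan: $561.26 × 0.0388 = $21.78
Union dues: $561.26 × 0.06 = $33.68
Total deductions = $51.64 + $10.75 + $124.45 + $5.05 + $5.61 + $4.27 + $21.78 + $33.68 = $257.23
Net pay = $561.26 − $257.23 = $304.03

$304.03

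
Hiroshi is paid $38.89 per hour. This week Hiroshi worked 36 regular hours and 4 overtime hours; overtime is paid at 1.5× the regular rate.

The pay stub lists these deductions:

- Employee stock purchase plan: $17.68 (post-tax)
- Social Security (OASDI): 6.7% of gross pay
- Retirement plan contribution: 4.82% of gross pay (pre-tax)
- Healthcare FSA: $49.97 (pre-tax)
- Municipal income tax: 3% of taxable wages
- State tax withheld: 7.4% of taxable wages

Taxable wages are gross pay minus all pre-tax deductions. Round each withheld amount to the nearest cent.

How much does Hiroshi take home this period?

Regular pay: 36 × $38.89 = $1400.04
Overtime pay: 4 × $38.89 × 1.5 = $233.34
Gross pay = $1400.04 + $233.34 = $1633.38
Retirement plan contribution: $1633.38 × 0.0482 = $78.73
Healthcare FSA: $49.97
Pre-tax total = $78.73 + $49.97 = $128.70
Taxable wages = $1633.38 − $128.70 = $1504.68
State tax withheld: $1504.68 × 0.074 = $111.35
Municipal income tax: $1504.68 × 0.03 = $45.14
Social Security (OASDI): $1633.38 × 0.067 = $109.44
Employee stock purchase plan: $17.68
Total deductions = $78.73 + $49.97 + $111.35 + $45.14 + $109.44 + $17.68 = $412.31
Net pay = $1633.38 − $412.31 = $1221.07

$1221.07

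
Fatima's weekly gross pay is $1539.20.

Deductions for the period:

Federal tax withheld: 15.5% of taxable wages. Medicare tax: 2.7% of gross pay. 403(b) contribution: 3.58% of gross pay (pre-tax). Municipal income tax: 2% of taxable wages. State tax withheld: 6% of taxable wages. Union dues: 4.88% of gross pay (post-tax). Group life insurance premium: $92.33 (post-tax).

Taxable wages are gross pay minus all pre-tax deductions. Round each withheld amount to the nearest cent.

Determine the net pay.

$926.33

403(b) contribution: $1539.20 × 0.0358 = $55.10
Taxable wages = $1539.20 − $55.10 = $1484.10
State tax withheld: $1484.10 × 0.06 = $89.05
Federal tax withheld: $1484.10 × 0.155 = $230.04
Municipal income tax: $1484.10 × 0.02 = $29.68
Medicare tax: $1539.20 × 0.027 = $41.56
Group life insurance premium: $92.33
Union dues: $1539.20 × 0.0488 = $75.11
Total deductions = $55.10 + $89.05 + $230.04 + $29.68 + $41.56 + $92.33 + $75.11 = $612.87
Net pay = $1539.20 − $612.87 = $926.33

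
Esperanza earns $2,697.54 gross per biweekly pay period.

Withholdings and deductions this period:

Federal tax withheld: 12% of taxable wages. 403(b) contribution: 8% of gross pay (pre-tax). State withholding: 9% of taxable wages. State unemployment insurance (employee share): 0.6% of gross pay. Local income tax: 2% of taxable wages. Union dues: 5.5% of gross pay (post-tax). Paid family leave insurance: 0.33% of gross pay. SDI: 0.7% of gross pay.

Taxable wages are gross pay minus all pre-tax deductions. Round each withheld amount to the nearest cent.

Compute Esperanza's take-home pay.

403(b) contribution: $2,697.54 × 0.08 = $215.80
Taxable wages = $2,697.54 − $215.80 = $2,481.74
Federal tax withheld: $2,481.74 × 0.12 = $297.81
State withholding: $2,481.74 × 0.09 = $223.36
Local income tax: $2,481.74 × 0.02 = $49.63
SDI: $2,697.54 × 0.007 = $18.88
Paid family leave insurance: $2,697.54 × 0.0033 = $8.90
State unemployment insurance (employee share): $2,697.54 × 0.006 = $16.19
Union dues: $2,697.54 × 0.055 = $148.36
Total deductions = $215.80 + $297.81 + $223.36 + $49.63 + $18.88 + $8.90 + $16.19 + $148.36 = $978.93
Net pay = $2,697.54 − $978.93 = $1,718.61

$1,718.61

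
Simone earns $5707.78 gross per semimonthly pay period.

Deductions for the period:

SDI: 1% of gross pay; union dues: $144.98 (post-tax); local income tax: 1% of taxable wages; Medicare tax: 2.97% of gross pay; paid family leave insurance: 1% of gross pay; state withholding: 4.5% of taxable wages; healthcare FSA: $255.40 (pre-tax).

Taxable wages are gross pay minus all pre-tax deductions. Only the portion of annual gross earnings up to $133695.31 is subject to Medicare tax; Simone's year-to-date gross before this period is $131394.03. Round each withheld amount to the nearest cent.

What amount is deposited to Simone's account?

$4825.01

Healthcare FSA: $255.40
Taxable wages = $5707.78 − $255.40 = $5452.38
State withholding: $5452.38 × 0.045 = $245.36
Local income tax: $5452.38 × 0.01 = $54.52
SDI: $5707.78 × 0.01 = $57.08
Medicare tax: only $133695.31 − $131394.03 = $2301.28 of this check is subject → $2301.28 × 0.0297 = $68.35
Paid family leave insurance: $5707.78 × 0.01 = $57.08
Union dues: $144.98
Total deductions = $255.40 + $245.36 + $54.52 + $57.08 + $68.35 + $57.08 + $144.98 = $882.77
Net pay = $5707.78 − $882.77 = $4825.01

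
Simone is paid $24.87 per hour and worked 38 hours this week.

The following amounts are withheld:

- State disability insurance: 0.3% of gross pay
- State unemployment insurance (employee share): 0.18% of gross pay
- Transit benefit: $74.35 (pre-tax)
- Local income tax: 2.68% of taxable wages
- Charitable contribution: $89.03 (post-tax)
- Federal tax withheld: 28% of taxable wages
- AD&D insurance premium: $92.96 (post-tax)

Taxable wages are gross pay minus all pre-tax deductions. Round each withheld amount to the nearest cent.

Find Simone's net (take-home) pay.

$417.04

Gross pay: 38 × $24.87 = $945.06
Transit benefit: $74.35
Taxable wages = $945.06 − $74.35 = $870.71
Federal tax withheld: $870.71 × 0.28 = $243.80
Local income tax: $870.71 × 0.0268 = $23.34
State disability insurance: $945.06 × 0.003 = $2.84
State unemployment insurance (employee share): $945.06 × 0.0018 = $1.70
Charitable contribution: $89.03
AD&D insurance premium: $92.96
Total deductions = $74.35 + $243.80 + $23.34 + $2.84 + $1.70 + $89.03 + $92.96 = $528.02
Net pay = $945.06 − $528.02 = $417.04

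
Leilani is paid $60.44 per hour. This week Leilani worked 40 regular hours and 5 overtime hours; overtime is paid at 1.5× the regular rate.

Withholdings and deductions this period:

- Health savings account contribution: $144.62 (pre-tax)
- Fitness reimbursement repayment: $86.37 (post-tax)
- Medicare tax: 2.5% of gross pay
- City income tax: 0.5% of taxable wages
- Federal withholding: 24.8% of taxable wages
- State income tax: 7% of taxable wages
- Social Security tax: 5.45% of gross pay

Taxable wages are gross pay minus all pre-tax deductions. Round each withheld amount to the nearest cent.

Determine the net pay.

$1531.09

Regular pay: 40 × $60.44 = $2417.60
Overtime pay: 5 × $60.44 × 1.5 = $453.30
Gross pay = $2417.60 + $453.30 = $2870.90
Health savings account contribution: $144.62
Taxable wages = $2870.90 − $144.62 = $2726.28
State income tax: $2726.28 × 0.07 = $190.84
City income tax: $2726.28 × 0.005 = $13.63
Federal withholding: $2726.28 × 0.248 = $676.12
Social Security tax: $2870.90 × 0.0545 = $156.46
Medicare tax: $2870.90 × 0.025 = $71.77
Fitness reimbursement repayment: $86.37
Total deductions = $144.62 + $190.84 + $13.63 + $676.12 + $156.46 + $71.77 + $86.37 = $1339.81
Net pay = $2870.90 − $1339.81 = $1531.09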